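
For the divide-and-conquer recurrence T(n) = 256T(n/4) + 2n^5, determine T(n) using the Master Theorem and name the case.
Master Theorem template: T(n) = a·T(n/b) + f(n).
Here: a=256, b=4, f(n)=2n^5
Compute log_b(a) = log_4(256) = 4.
f(n) = 2n^5 = Ω(n^(4+ε)) with ε = 1, and the regularity condition holds (a·f(n/b) = (a/b^5)·f(n) with a/b^5 = 4^-1 < 1). Case 3: T(n) = Θ(f(n)) = Θ(n^5).

Case 3: T(n) = Θ(n^5)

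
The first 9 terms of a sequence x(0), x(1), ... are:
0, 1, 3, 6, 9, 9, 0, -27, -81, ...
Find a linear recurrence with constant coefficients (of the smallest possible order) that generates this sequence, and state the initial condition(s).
Look for the lowest-order linear relation among consecutive terms.
Observation: x(n) - 3·x(n-1) - (-3)·x(n-2) = 0 holds for the shown terms, and no order-1 relation x(n) = α·x(n-1) + β fits.
Check at n=3: 3·3 + (-3)·1 = 6. ✓

x(n) = 3x(n-1) - 3x(n-2), x(0) = 0, x(1) = 1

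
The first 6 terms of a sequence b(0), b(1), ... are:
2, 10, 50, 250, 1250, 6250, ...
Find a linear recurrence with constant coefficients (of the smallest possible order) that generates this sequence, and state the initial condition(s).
Look for the lowest-order linear relation among consecutive terms.
Observation: each term is 5× the previous.
Check at n=2: 5·10 = 50. ✓

b(n) = 5 × b(n-1), b(0) = 2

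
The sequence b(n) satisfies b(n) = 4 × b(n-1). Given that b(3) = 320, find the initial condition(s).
In general b(n) = 4ⁿ · b(0). At n = 3: b(0) = b(3) / 4^3 = 320 / 64 = 5.

b(0) = 5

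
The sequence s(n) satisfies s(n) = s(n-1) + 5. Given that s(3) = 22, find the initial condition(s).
s(3) = s(0) + 3·5, so s(0) = 22 - 15 = 7.

s(0) = 7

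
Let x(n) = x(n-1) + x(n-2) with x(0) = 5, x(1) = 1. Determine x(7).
Computing the sequence terms:
5, 1, 6, 7, 13, 20, 33, 53

53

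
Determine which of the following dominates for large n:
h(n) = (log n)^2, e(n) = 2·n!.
Comparing growth rates:
Growth-rate hierarchy: log n ≺ any polynomial ≺ any exponential cⁿ (c>1) ≺ n! ≺ nⁿ.
factorial dominates polylogarithmic (log n)^2 asymptotically.

e(n) grows faster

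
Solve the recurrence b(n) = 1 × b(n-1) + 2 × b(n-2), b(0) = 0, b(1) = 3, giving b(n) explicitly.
Recurrence: b(n) = 1 × b(n-1) + 2 × b(n-2), initial: b(0) = 0, b(1) = 3.
Characteristic equation: r² - 1r - 2 = 0, which factors as (r - 2)(r + 1) = 0, so r = 2, -1. General solution b(n) = A·2ⁿ + B·(-1)ⁿ. From b(0) = 0: A + B = 0. From b(1) = 3: 2A - 1B = 3. Solving gives A = 1, B = -1.

b(n) = 2ⁿ - (-1)ⁿ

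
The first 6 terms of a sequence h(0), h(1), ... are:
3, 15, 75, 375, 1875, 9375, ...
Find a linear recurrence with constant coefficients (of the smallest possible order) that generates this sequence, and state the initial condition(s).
Look for the lowest-order linear relation among consecutive terms.
Observation: each term is 5× the previous.
Check at n=2: 5·15 = 75. ✓

h(n) = 5 × h(n-1), h(0) = 3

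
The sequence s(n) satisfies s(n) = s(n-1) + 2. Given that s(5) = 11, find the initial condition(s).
s(5) = s(0) + 5·2, so s(0) = 11 - 10 = 1.

s(0) = 1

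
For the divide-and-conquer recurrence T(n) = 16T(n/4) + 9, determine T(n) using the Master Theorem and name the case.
Master Theorem template: T(n) = a·T(n/b) + f(n).
Here: a=16, b=4, f(n)=9
Compute log_b(a) = log_4(16) = 2.
f(n) = 9 = O(n^(2-ε)) with ε = 2. Case 1: T(n) = Θ(n^log_b(a)) = Θ(n^2).

Case 1: T(n) = Θ(n^2)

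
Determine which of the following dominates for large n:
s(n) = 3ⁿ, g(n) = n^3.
Comparing growth rates:
Growth-rate hierarchy: log n ≺ any polynomial ≺ any exponential cⁿ (c>1) ≺ n! ≺ nⁿ.
exponential base 3 dominates polynomial degree 3 asymptotically.

s(n) grows faster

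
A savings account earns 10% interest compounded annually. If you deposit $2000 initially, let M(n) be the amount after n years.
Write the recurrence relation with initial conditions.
Each year the balance grows by 10%, i.e. is multiplied by 1 + 10/100 = 1.1, so M(n) = 1.1 × M(n-1). The initial deposit gives M(0) = 2000.
Unrolling gives the closed form M(n) = 2000 × (1.1)ⁿ.

M(n) = 1.1 × M(n-1), M(0) = 2000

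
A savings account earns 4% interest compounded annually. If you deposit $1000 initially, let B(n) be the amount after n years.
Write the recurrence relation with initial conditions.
Each year the balance grows by 4%, i.e. is multiplied by 1 + 4/100 = 1.04, so B(n) = 1.04 × B(n-1). The initial deposit gives B(0) = 1000.
Unrolling gives the closed form B(n) = 1000 × (1.04)ⁿ.

B(n) = 1.04 × B(n-1), B(0) = 1000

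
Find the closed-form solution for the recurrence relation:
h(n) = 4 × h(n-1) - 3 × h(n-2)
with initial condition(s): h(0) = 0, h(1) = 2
Recurrence: h(n) = 4 × h(n-1) - 3 × h(n-2), initial: h(0) = 0, h(1) = 2.
Characteristic equation: r² - 4r + 3 = 0, which factors as (r - 3)(r - 1) = 0, so r = 3, 1. General solution h(n) = A·3ⁿ + B·1ⁿ. From h(0) = 0: A + B = 0. From h(1) = 2: 3A + 1B = 2. Solving gives A = 1, B = -1.

h(n) = 3ⁿ - 1ⁿ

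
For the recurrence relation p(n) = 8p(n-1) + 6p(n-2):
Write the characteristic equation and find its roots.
Substitute p(n) = rⁿ and divide through by rⁿ⁻²: r² - 8r - 6 = 0
Discriminant: 8² + 4·6 = 88, not a perfect square, so by the quadratic formula r = (8 ± √88)/2.
General solution: p(n) = A·r₁ⁿ + B·r₂ⁿ where r₁,r₂ = (8 ± √88)/2

Characteristic: r² - 8r - 6 = 0, Roots: r = (8 ± √88)/2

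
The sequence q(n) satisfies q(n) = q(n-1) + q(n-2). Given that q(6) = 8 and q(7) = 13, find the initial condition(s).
Work backwards using q(k) = q(k+2) - q(k+1):
q(5) = q(7) - q(6) = 13 - 8 = 5
q(4) = q(6) - q(5) = 8 - 5 = 3
q(3) = q(5) - q(4) = 5 - 3 = 2
q(2) = q(4) - q(3) = 3 - 2 = 1
q(1) = q(3) - q(2) = 2 - 1 = 1
q(0) = q(2) - q(1) = 1 - 1 = 0

q(0) = 0, q(1) = 1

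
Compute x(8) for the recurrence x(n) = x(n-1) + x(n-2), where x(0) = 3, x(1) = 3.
Computing the sequence terms:
3, 3, 6, 9, 15, 24, 39, 63, 102

102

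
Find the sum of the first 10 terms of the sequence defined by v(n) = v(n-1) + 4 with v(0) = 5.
Computing the sequence terms: 5, 9, 13, 17, 21, 25, 29, 33, 37, 41
Adding these values together:

230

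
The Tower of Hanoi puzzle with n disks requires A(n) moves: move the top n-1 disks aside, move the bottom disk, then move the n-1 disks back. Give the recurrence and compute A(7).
Moving n disks = move the top n-1 disks aside (A(n-1) moves) + move the largest disk (1 move) + move the n-1 disks back on top (A(n-1) moves), so A(n) = 2A(n-1) + 1, with A(1) = 1 (a single disk takes one move).
First terms: 1, 3, 7, 15, 31, 63, … — each is one less than a power of 2. Indeed A(n) + 1 = 2(A(n-1) + 1) with A(1) + 1 = 2, so A(n) + 1 = 2ⁿ and A(n) = 2ⁿ - 1.
Hence A(7) = 2^7 - 1 = 128 - 1 = 127.

A(n) = 2A(n-1) + 1, A(1) = 1; A(7) = 127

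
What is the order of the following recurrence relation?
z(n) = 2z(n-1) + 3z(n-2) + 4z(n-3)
The order is the largest lag k for which z(n-k) appears. Here the deepest term is z(n-3), so the order is 3.

Order 3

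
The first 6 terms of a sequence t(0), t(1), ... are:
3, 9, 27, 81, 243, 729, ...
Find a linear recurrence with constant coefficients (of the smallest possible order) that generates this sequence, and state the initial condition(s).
Look for the lowest-order linear relation among consecutive terms.
Observation: each term is 3× the previous.
Check at n=2: 3·9 = 27. ✓

t(n) = 3 × t(n-1), t(0) = 3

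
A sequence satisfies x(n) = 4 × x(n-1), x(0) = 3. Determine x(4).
Computing step by step:
x(0) = 3
x(1) = 4 × 3 = 12
x(2) = 4 × 12 = 48
x(3) = 4 × 48 = 192
x(4) = 4 × 192 = 768

768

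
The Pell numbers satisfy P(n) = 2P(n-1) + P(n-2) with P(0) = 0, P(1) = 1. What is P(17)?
Computing the sequence terms:
0, 1, 2, 5, 12, 29, 70, 169, 408, 985, 2378, 5741, 13860, 33461, 80782, 195025, 470832, 1136689

1136689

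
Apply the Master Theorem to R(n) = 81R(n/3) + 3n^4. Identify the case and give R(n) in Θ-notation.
Master Theorem template: R(n) = a·R(n/b) + f(n).
Here: a=81, b=3, f(n)=3n^4
Compute log_b(a) = log_3(81) = 4.
f(n) = 3n^4 = Θ(n^4). Case 2: R(n) = Θ(n^4 log n).

Case 2: R(n) = Θ(n^4 log n)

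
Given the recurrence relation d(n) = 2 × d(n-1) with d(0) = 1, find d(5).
Computing step by step:
d(0) = 1
d(1) = 2 × 1 = 2
d(2) = 2 × 2 = 4
d(3) = 2 × 4 = 8
d(4) = 2 × 8 = 16
d(5) = 2 × 16 = 32

32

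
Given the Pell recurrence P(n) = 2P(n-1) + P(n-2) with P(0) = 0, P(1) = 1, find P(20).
Computing the sequence terms:
0, 1, 2, 5, 12, 29, 70, 169, 408, 985, 2378, 5741, 13860, 33461, 80782, 195025, 470832, 1136689, 2744210, 6625109, 15994428

15994428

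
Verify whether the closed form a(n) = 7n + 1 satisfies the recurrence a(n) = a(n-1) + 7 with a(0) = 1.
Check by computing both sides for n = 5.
From the recurrence with a(0) = 1:
  a(0) = 1, a(1) = 8, a(2) = 15, a(3) = 22, a(4) = 29, a(5) = 36
  so the recurrence gives a(5) = 36.
From the proposed closed form a(n) = 7n + 1:
  a(5) = 36.
Both sides give 36 at n = 5, and the initial condition(s) match, so the closed form is consistent.

Yes, the closed form is correct.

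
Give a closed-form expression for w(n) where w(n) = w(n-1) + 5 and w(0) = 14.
Recurrence: w(n) = w(n-1) + 5, initial: w(0) = 14.
Each step adds 5, so w(n) = w(0) + 5n = 5n + 14.

w(n) = 5n + 14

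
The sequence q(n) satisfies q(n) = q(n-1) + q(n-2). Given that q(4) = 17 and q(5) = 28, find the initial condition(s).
Work backwards using q(k) = q(k+2) - q(k+1):
q(3) = q(5) - q(4) = 28 - 17 = 11
q(2) = q(4) - q(3) = 17 - 11 = 6
q(1) = q(3) - q(2) = 11 - 6 = 5
q(0) = q(2) - q(1) = 6 - 5 = 1

q(0) = 1, q(1) = 5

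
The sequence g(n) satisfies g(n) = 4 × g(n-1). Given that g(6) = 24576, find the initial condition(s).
In general g(n) = 4ⁿ · g(0). At n = 6: g(0) = g(6) / 4^6 = 24576 / 4096 = 6.

g(0) = 6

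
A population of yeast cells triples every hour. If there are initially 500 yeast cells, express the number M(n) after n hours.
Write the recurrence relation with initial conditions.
Each hour multiplies the count by 3, so the count after n hours depends only on the count after n-1 hours: M(n) = 3 × M(n-1). The starting count gives M(0) = 500.
Unrolling n times gives the closed form M(n) = 500 × 3ⁿ.

M(n) = 3 × M(n-1), M(0) = 500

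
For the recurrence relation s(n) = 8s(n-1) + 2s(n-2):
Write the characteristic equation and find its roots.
Substitute s(n) = rⁿ and divide through by rⁿ⁻²: r² - 8r - 2 = 0
Discriminant: 8² + 4·2 = 72, not a perfect square, so by the quadratic formula r = (8 ± √72)/2.
General solution: s(n) = A·r₁ⁿ + B·r₂ⁿ where r₁,r₂ = (8 ± √72)/2

Characteristic: r² - 8r - 2 = 0, Roots: r = (8 ± √72)/2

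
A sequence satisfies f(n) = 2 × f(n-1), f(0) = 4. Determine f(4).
Computing step by step:
f(0) = 4
f(1) = 2 × 4 = 8
f(2) = 2 × 8 = 16
f(3) = 2 × 16 = 32
f(4) = 2 × 32 = 64

64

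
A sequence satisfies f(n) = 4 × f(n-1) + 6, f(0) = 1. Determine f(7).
Computing step by step:
f(0) = 1
f(1) = 4 × 1 + 6 = 10
f(2) = 4 × 10 + 6 = 46
f(3) = 4 × 46 + 6 = 190
f(4) = 4 × 190 + 6 = 766
f(5) = 4 × 766 + 6 = 3070
f(6) = 4 × 3070 + 6 = 12286
f(7) = 4 × 12286 + 6 = 49150

49150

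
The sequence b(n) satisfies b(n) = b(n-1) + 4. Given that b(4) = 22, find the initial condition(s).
b(4) = b(0) + 4·4, so b(0) = 22 - 16 = 6.

b(0) = 6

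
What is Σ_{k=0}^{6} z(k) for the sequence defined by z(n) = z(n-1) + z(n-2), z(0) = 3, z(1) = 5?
Computing the sequence terms: 3, 5, 8, 13, 21, 34, 55
Adding these values together:

139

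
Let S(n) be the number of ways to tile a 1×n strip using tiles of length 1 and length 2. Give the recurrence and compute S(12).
Condition on the last tile: it has length 1 (leaving a 1×(n-1) strip) or length 2 (leaving a 1×(n-2) strip), so S(n) = S(n-1) + S(n-2) (order-2 linear recurrence).
For 0 ≤ i < 2 only unit tiles fit, so S(i) = 1.
Iterating the recurrence: S(2) = 2, S(3) = 3, S(4) = 5, S(5) = 8, S(6) = 13, S(7) = 21, S(8) = 34, S(9) = 55, S(10) = 89, S(11) = 144, S(12) = 233.

S(n) = S(n-1) + S(n-2), with S(i) = 1 for 0 ≤ i < 2; S(12) = 233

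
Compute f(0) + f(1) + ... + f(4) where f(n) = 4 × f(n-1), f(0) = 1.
Computing the sequence terms: 1, 4, 16, 64, 256
Adding these values together:

341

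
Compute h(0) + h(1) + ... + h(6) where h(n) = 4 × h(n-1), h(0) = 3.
Computing the sequence terms: 3, 12, 48, 192, 768, 3072, 12288
Adding these values together:

16383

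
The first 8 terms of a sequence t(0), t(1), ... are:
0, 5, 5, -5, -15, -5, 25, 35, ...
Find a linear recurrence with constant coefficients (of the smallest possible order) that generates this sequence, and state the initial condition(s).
Look for the lowest-order linear relation among consecutive terms.
Observation: t(n) - 1·t(n-1) - (-2)·t(n-2) = 0 holds for the shown terms, and no order-1 relation t(n) = α·t(n-1) + β fits.
Check at n=3: 1·5 + (-2)·5 = -5. ✓

t(n) = t(n-1) - 2t(n-2), t(0) = 0, t(1) = 5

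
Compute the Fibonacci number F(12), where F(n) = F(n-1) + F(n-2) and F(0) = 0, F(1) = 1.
Computing the sequence terms:
0, 1, 1, 2, 3, 5, 8, 13, 21, 34, 55, 89, 144

144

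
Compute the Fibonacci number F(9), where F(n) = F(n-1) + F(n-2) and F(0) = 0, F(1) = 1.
Computing the sequence terms:
0, 1, 1, 2, 3, 5, 8, 13, 21, 34

34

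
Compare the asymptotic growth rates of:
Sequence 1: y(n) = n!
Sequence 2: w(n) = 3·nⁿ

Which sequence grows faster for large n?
Comparing growth rates:
Growth-rate hierarchy: log n ≺ any polynomial ≺ any exponential cⁿ (c>1) ≺ n! ≺ nⁿ.
super-exponential nⁿ dominates factorial asymptotically.

w(n) grows faster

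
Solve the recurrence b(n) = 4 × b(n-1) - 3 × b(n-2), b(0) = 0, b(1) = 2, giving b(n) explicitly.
Recurrence: b(n) = 4 × b(n-1) - 3 × b(n-2), initial: b(0) = 0, b(1) = 2.
Characteristic equation: r² - 4r + 3 = 0, which factors as (r - 3)(r - 1) = 0, so r = 3, 1. General solution b(n) = A·3ⁿ + B·1ⁿ. From b(0) = 0: A + B = 0. From b(1) = 2: 3A + 1B = 2. Solving gives A = 1, B = -1.

b(n) = 3ⁿ - 1ⁿ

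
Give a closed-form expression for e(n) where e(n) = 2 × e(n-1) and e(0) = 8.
Recurrence: e(n) = 2 × e(n-1), initial: e(0) = 8.
Each term is 2 times the previous, so this is geometric with ratio 2. After n steps: e(n) = e(0)·2ⁿ = 8·2ⁿ.

e(n) = 8·2ⁿ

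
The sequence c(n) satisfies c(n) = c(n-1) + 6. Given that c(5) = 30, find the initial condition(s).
c(5) = c(0) + 5·6, so c(0) = 30 - 30 = 0.

c(0) = 0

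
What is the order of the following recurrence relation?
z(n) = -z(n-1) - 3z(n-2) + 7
The order is the largest lag k for which z(n-k) appears. Here the deepest term is z(n-2) (the 7 term is non-homogeneous and does not affect the order), so the order is 2.

Order 2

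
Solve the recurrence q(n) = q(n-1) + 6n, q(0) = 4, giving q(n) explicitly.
Recurrence: q(n) = q(n-1) + 6n, initial: q(0) = 4.
Telescoping: q(n) = q(0) + 6·Σᵢ₌₁ⁿ i = 4 + 6·n(n+1)/2.

q(n) = 6·n(n+1)/2 + 4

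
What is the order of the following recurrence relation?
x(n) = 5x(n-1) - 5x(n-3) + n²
The order is the largest lag k for which x(n-k) appears. Here the deepest term is x(n-3) (the n² term is non-homogeneous and does not affect the order), so the order is 3.

Order 3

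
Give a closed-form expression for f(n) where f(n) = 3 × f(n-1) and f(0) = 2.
Recurrence: f(n) = 3 × f(n-1), initial: f(0) = 2.
Each term is 3 times the previous, so this is geometric with ratio 3. After n steps: f(n) = f(0)·3ⁿ = 2·3ⁿ.

f(n) = 2·3ⁿ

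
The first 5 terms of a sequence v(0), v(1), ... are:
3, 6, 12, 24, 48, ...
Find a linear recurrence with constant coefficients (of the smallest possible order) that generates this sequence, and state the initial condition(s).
Look for the lowest-order linear relation among consecutive terms.
Observation: each term is 2× the previous.
Check at n=2: 2·6 = 12. ✓

v(n) = 2 × v(n-1), v(0) = 3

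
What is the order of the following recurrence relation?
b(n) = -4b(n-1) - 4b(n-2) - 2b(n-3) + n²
The order is the largest lag k for which b(n-k) appears. Here the deepest term is b(n-3) (the n² term is non-homogeneous and does not affect the order), so the order is 3.

Order 3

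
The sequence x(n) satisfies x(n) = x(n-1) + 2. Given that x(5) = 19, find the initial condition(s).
x(5) = x(0) + 5·2, so x(0) = 19 - 10 = 9.

x(0) = 9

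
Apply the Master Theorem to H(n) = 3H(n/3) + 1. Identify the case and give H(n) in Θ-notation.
Master Theorem template: H(n) = a·H(n/b) + f(n).
Here: a=3, b=3, f(n)=1
Compute log_b(a) = log_3(3) = 1.
f(n) = 1 = O(n^(1-ε)) with ε = 1. Case 1: H(n) = Θ(n^log_b(a)) = Θ(n).

Case 1: H(n) = Θ(n)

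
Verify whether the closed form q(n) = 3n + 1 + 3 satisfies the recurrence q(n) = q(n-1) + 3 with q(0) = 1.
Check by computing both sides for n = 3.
From the recurrence with q(0) = 1:
  q(0) = 1, q(1) = 4, q(2) = 7, q(3) = 10
  so the recurrence gives q(3) = 10.
From the proposed closed form q(n) = 3n + 1 + 3:
  q(3) = 13.
The recurrence gives 10 but the closed form gives 13, so the closed form does not satisfy the recurrence.

No, the closed form is incorrect.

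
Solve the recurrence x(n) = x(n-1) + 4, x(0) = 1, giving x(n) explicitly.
Recurrence: x(n) = x(n-1) + 4, initial: x(0) = 1.
Each step adds 4, so x(n) = x(0) + 4n = 4n + 1.

x(n) = 4n + 1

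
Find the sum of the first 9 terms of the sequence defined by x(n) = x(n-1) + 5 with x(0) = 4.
Computing the sequence terms: 4, 9, 14, 19, 24, 29, 34, 39, 44
Adding these values together:

216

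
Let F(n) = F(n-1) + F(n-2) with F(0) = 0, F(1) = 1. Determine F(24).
Computing the sequence terms:
0, 1, 1, 2, 3, 5, 8, 13, 21, 34, 55, 89, 144, 233, 377, 610, 987, 1597, 2584, 4181, 6765, 10946, 17711, 28657, 46368

46368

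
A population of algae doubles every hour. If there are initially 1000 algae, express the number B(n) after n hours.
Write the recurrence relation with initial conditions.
Each hour multiplies the count by 2, so the count after n hours depends only on the count after n-1 hours: B(n) = 2 × B(n-1). The starting count gives B(0) = 1000.
Unrolling n times gives the closed form B(n) = 1000 × 2ⁿ.

B(n) = 2 × B(n-1), B(0) = 1000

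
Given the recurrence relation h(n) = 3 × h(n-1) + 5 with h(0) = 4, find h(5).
Computing step by step:
h(0) = 4
h(1) = 3 × 4 + 5 = 17
h(2) = 3 × 17 + 5 = 56
h(3) = 3 × 56 + 5 = 173
h(4) = 3 × 173 + 5 = 524
h(5) = 3 × 524 + 5 = 1577

1577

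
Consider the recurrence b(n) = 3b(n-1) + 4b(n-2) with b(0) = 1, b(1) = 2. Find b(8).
Computing the sequence terms:
1, 2, 10, 38, 154, 614, 2458, 9830, 39322

39322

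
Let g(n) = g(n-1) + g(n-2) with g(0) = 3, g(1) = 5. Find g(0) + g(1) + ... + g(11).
Computing the sequence terms: 3, 5, 8, 13, 21, 34, 55, 89, 144, 233, 377, 610
Adding these values together:

1592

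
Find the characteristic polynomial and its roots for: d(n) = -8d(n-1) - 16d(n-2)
Substitute d(n) = rⁿ and divide through by rⁿ⁻²: r² + 8r + 16 = 0
Factor: (r + 4)² = 0, so r = -4 (double root).
General solution: d(n) = (A + Bn)·(-4)ⁿ

Characteristic: r² + 8r + 16 = 0, Roots: r = -4 (double root)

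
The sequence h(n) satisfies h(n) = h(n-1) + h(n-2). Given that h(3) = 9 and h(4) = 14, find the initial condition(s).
Work backwards using h(k) = h(k+2) - h(k+1):
h(2) = h(4) - h(3) = 14 - 9 = 5
h(1) = h(3) - h(2) = 9 - 5 = 4
h(0) = h(2) - h(1) = 5 - 4 = 1

h(0) = 1, h(1) = 4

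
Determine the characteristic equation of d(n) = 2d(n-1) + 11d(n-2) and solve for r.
Substitute d(n) = rⁿ and divide through by rⁿ⁻²: r² - 2r - 11 = 0
Discriminant: 2² + 4·11 = 48, not a perfect square, so by the quadratic formula r = (2 ± √48)/2.
General solution: d(n) = A·r₁ⁿ + B·r₂ⁿ where r₁,r₂ = (2 ± √48)/2

Characteristic: r² - 2r - 11 = 0, Roots: r = (2 ± √48)/2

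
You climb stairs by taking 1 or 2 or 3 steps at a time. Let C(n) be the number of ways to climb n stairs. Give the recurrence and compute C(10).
Condition on the size of the last step (1 to 3): before it there were n-1, …, n-3 stairs climbed, and these cases are disjoint, so C(n) = C(n-1) + C(n-2) + C(n-3) (order-3 linear recurrence).
Initial conditions by direct count (compositions of i into parts ≤ 3): C(1) = 1; C(2) = 2; C(3) = 4.
Iterating the recurrence: C(4) = 7, C(5) = 13, C(6) = 24, C(7) = 44, C(8) = 81, C(9) = 149, C(10) = 274.

C(n) = C(n-1) + C(n-2) + C(n-3), C(1) = 1, C(2) = 2, C(3) = 4; C(10) = 274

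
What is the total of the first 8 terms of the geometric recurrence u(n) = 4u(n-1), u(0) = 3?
Computing the sequence terms: 3, 12, 48, 192, 768, 3072, 12288, 49152
Adding these values together:

65535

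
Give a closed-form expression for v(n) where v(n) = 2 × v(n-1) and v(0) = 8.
Recurrence: v(n) = 2 × v(n-1), initial: v(0) = 8.
Each term is 2 times the previous, so this is geometric with ratio 2. After n steps: v(n) = v(0)·2ⁿ = 8·2ⁿ.

v(n) = 8·2ⁿ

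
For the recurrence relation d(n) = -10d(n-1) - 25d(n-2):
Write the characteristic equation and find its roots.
Substitute d(n) = rⁿ and divide through by rⁿ⁻²: r² + 10r + 25 = 0
Factor: (r + 5)² = 0, so r = -5 (double root).
General solution: d(n) = (A + Bn)·(-5)ⁿ

Characteristic: r² + 10r + 25 = 0, Roots: r = -5 (double root)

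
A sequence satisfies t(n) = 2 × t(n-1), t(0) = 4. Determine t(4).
Computing step by step:
t(0) = 4
t(1) = 2 × 4 = 8
t(2) = 2 × 8 = 16
t(3) = 2 × 16 = 32
t(4) = 2 × 32 = 64

64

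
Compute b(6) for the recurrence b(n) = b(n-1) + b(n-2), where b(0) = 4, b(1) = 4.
Computing the sequence terms:
4, 4, 8, 12, 20, 32, 52

52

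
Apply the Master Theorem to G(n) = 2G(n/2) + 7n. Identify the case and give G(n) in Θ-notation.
Master Theorem template: G(n) = a·G(n/b) + f(n).
Here: a=2, b=2, f(n)=7n
Compute log_b(a) = log_2(2) = 1.
f(n) = 7n = Θ(n). Case 2: G(n) = Θ(n log n).

Case 2: G(n) = Θ(n log n)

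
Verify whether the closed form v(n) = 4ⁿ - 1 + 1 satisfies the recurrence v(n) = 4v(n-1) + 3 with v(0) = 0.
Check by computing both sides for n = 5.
From the recurrence with v(0) = 0:
  v(0) = 0, v(1) = 3, v(2) = 15, v(3) = 63, v(4) = 255, v(5) = 1023
  so the recurrence gives v(5) = 1023.
From the proposed closed form v(n) = 4ⁿ - 1 + 1:
  v(5) = 1024.
The recurrence gives 1023 but the closed form gives 1024, so the closed form does not satisfy the recurrence.

No, the closed form is incorrect.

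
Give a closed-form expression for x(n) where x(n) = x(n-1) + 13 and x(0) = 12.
Recurrence: x(n) = x(n-1) + 13, initial: x(0) = 12.
Each step adds 13, so x(n) = x(0) + 13n = 13n + 12.

x(n) = 13n + 12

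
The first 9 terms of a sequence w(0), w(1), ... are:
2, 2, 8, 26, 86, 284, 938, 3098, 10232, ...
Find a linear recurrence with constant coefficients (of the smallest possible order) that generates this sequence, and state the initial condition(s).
Look for the lowest-order linear relation among consecutive terms.
Observation: w(n) - 3·w(n-1) - (1)·w(n-2) = 0 holds for the shown terms, and no order-1 relation w(n) = α·w(n-1) + β fits.
Check at n=3: 3·8 + (1)·2 = 26. ✓

w(n) = 3w(n-1) + w(n-2), w(0) = 2, w(1) = 2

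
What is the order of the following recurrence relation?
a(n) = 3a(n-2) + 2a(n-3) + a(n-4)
The order is the largest lag k for which a(n-k) appears. Here the deepest term is a(n-4), so the order is 4.

Order 4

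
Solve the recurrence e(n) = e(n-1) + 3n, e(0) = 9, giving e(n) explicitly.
Recurrence: e(n) = e(n-1) + 3n, initial: e(0) = 9.
Telescoping: e(n) = e(0) + 3·Σᵢ₌₁ⁿ i = 9 + 3·n(n+1)/2.

e(n) = 3·n(n+1)/2 + 9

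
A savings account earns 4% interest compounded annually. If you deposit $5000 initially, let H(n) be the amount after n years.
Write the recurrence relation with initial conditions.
Each year the balance grows by 4%, i.e. is multiplied by 1 + 4/100 = 1.04, so H(n) = 1.04 × H(n-1). The initial deposit gives H(0) = 5000.
Unrolling gives the closed form H(n) = 5000 × (1.04)ⁿ.

H(n) = 1.04 × H(n-1), H(0) = 5000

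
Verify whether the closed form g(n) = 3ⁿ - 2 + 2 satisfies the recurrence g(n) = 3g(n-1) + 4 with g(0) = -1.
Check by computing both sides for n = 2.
From the recurrence with g(0) = -1:
  g(0) = -1, g(1) = 1, g(2) = 7
  so the recurrence gives g(2) = 7.
From the proposed closed form g(n) = 3ⁿ - 2 + 2:
  g(2) = 9.
The recurrence gives 7 but the closed form gives 9, so the closed form does not satisfy the recurrence.

No, the closed form is incorrect.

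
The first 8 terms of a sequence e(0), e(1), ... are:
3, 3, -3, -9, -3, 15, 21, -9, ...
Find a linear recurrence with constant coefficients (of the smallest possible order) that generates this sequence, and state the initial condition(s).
Look for the lowest-order linear relation among consecutive terms.
Observation: e(n) - 1·e(n-1) - (-2)·e(n-2) = 0 holds for the shown terms, and no order-1 relation e(n) = α·e(n-1) + β fits.
Check at n=3: 1·-3 + (-2)·3 = -9. ✓

e(n) = e(n-1) - 2e(n-2), e(0) = 3, e(1) = 3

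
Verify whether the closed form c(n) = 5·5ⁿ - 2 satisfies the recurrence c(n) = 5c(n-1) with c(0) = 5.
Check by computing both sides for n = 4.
From the recurrence with c(0) = 5:
  c(0) = 5, c(1) = 25, c(2) = 125, c(3) = 625, c(4) = 3125
  so the recurrence gives c(4) = 3125.
From the proposed closed form c(n) = 5·5ⁿ - 2:
  c(4) = 3123.
The recurrence gives 3125 but the closed form gives 3123, so the closed form does not satisfy the recurrence.

No, the closed form is incorrect.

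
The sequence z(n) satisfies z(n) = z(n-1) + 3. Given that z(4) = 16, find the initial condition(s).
z(4) = z(0) + 4·3, so z(0) = 16 - 12 = 4.

z(0) = 4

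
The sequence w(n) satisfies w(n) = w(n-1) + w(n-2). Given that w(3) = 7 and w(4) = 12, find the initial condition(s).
Work backwards using w(k) = w(k+2) - w(k+1):
w(2) = w(4) - w(3) = 12 - 7 = 5
w(1) = w(3) - w(2) = 7 - 5 = 2
w(0) = w(2) - w(1) = 5 - 2 = 3

w(0) = 3, w(1) = 2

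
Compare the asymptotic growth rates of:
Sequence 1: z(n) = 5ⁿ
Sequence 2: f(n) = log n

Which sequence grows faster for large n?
Comparing growth rates:
Growth-rate hierarchy: log n ≺ any polynomial ≺ any exponential cⁿ (c>1) ≺ n! ≺ nⁿ.
exponential base 5 dominates logarithmic asymptotically.

z(n) grows faster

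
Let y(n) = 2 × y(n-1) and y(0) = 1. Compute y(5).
Computing step by step:
y(0) = 1
y(1) = 2 × 1 = 2
y(2) = 2 × 2 = 4
y(3) = 2 × 4 = 8
y(4) = 2 × 8 = 16
y(5) = 2 × 16 = 32

32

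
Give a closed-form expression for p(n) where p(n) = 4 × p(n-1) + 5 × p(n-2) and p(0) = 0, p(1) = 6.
Recurrence: p(n) = 4 × p(n-1) + 5 × p(n-2), initial: p(0) = 0, p(1) = 6.
Characteristic equation: r² - 4r - 5 = 0, which factors as (r - 5)(r + 1) = 0, so r = 5, -1. General solution p(n) = A·5ⁿ + B·(-1)ⁿ. From p(0) = 0: A + B = 0. From p(1) = 6: 5A - 1B = 6. Solving gives A = 1, B = -1.

p(n) = 5ⁿ - (-1)ⁿ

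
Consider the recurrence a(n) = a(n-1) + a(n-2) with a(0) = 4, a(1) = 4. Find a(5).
Computing the sequence terms:
4, 4, 8, 12, 20, 32

32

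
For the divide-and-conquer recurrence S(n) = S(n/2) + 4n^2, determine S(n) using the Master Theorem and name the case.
Master Theorem template: S(n) = a·S(n/b) + f(n).
Here: a=1, b=2, f(n)=4n^2
Compute log_b(a) = log_2(1) = 0.
f(n) = 4n^2 = Ω(n^(0+ε)) with ε = 2, and the regularity condition holds (a·f(n/b) = (a/b^2)·f(n) with a/b^2 = 2^-2 < 1). Case 3: S(n) = Θ(f(n)) = Θ(n^2).

Case 3: S(n) = Θ(n^2)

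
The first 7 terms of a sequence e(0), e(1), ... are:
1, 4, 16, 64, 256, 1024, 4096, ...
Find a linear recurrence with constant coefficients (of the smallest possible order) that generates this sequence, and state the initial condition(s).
Look for the lowest-order linear relation among consecutive terms.
Observation: each term is 4× the previous.
Check at n=2: 4·4 = 16. ✓

e(n) = 4 × e(n-1), e(0) = 1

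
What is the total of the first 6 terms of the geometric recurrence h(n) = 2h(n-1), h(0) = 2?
Computing the sequence terms: 2, 4, 8, 16, 32, 64
Adding these values together:

126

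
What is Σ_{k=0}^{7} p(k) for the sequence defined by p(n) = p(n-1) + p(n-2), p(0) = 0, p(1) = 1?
Computing the sequence terms: 0, 1, 1, 2, 3, 5, 8, 13
Adding these values together:

33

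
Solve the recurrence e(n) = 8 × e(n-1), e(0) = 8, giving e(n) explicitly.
Recurrence: e(n) = 8 × e(n-1), initial: e(0) = 8.
Each term is 8 times the previous, so this is geometric with ratio 8. After n steps: e(n) = e(0)·8ⁿ = 8·8ⁿ.

e(n) = 8·8ⁿ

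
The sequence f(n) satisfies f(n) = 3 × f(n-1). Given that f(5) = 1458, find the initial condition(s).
In general f(n) = 3ⁿ · f(0). At n = 5: f(0) = f(5) / 3^5 = 1458 / 243 = 6.

f(0) = 6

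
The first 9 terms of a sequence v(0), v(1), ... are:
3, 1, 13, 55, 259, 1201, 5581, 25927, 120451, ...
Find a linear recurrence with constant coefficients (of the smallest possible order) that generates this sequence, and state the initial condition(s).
Look for the lowest-order linear relation among consecutive terms.
Observation: v(n) - 4·v(n-1) - (3)·v(n-2) = 0 holds for the shown terms, and no order-1 relation v(n) = α·v(n-1) + β fits.
Check at n=3: 4·13 + (3)·1 = 55. ✓

v(n) = 4v(n-1) + 3v(n-2), v(0) = 3, v(1) = 1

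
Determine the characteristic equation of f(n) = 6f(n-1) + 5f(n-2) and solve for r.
Substitute f(n) = rⁿ and divide through by rⁿ⁻²: r² - 6r - 5 = 0
Discriminant: 6² + 4·5 = 56, not a perfect square, so by the quadratic formula r = (6 ± √56)/2.
General solution: f(n) = A·r₁ⁿ + B·r₂ⁿ where r₁,r₂ = (6 ± √56)/2

Characteristic: r² - 6r - 5 = 0, Roots: r = (6 ± √56)/2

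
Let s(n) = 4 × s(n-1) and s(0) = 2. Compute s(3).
Computing step by step:
s(0) = 2
s(1) = 4 × 2 = 8
s(2) = 4 × 8 = 32
s(3) = 4 × 32 = 128

128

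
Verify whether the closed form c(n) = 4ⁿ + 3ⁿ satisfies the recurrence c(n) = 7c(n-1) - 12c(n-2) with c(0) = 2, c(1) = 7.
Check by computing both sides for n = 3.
From the recurrence with c(0) = 2, c(1) = 7:
  c(0) = 2, c(1) = 7, c(2) = 25, c(3) = 91
  so the recurrence gives c(3) = 91.
From the proposed closed form c(n) = 4ⁿ + 3ⁿ:
  c(3) = 91.
Both sides give 91 at n = 3, and the initial condition(s) match, so the closed form is consistent.

Yes, the closed form is correct.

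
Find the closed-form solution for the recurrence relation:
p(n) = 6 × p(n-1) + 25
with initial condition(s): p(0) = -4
Recurrence: p(n) = 6 × p(n-1) + 25, initial: p(0) = -4.
Try p(n) = A·6ⁿ + C. Substituting: A·6ⁿ + C = 6(A·6ⁿ⁻¹ + C) + 25 = A·6ⁿ + 6C + 25, so C = 6C + 25, giving C = -5. Then p(0) = A - 5 = -4 gives A = 1.

p(n) = 6ⁿ - 5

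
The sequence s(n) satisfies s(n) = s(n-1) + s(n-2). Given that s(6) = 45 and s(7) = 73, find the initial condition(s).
Work backwards using s(k) = s(k+2) - s(k+1):
s(5) = s(7) - s(6) = 73 - 45 = 28
s(4) = s(6) - s(5) = 45 - 28 = 17
s(3) = s(5) - s(4) = 28 - 17 = 11
s(2) = s(4) - s(3) = 17 - 11 = 6
s(1) = s(3) - s(2) = 11 - 6 = 5
s(0) = s(2) - s(1) = 6 - 5 = 1

s(0) = 1, s(1) = 5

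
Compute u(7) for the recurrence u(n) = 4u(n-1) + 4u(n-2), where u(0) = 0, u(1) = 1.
Computing the sequence terms:
0, 1, 4, 20, 96, 464, 2240, 10816

10816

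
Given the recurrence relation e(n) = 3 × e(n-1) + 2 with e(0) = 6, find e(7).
Computing step by step:
e(0) = 6
e(1) = 3 × 6 + 2 = 20
e(2) = 3 × 20 + 2 = 62
e(3) = 3 × 62 + 2 = 188
e(4) = 3 × 188 + 2 = 566
e(5) = 3 × 566 + 2 = 1700
e(6) = 3 × 1700 + 2 = 5102
e(7) = 3 × 5102 + 2 = 15308

15308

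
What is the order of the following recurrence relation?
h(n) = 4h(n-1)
The order is the largest lag k for which h(n-k) appears. Here the deepest term is h(n-1), so the order is 1.

Order 1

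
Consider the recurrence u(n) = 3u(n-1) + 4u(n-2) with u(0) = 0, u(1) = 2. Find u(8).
Computing the sequence terms:
0, 2, 6, 26, 102, 410, 1638, 6554, 26214

26214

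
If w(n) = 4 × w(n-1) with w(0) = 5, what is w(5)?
Computing step by step:
w(0) = 5
w(1) = 4 × 5 = 20
w(2) = 4 × 20 = 80
w(3) = 4 × 80 = 320
w(4) = 4 × 320 = 1280
w(5) = 4 × 1280 = 5120

5120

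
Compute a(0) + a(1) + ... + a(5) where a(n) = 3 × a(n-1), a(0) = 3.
Computing the sequence terms: 3, 9, 27, 81, 243, 729
Adding these values together:

1092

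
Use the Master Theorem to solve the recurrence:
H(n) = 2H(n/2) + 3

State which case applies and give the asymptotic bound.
Master Theorem template: H(n) = a·H(n/b) + f(n).
Here: a=2, b=2, f(n)=3
Compute log_b(a) = log_2(2) = 1.
f(n) = 3 = O(n^(1-ε)) with ε = 1. Case 1: H(n) = Θ(n^log_b(a)) = Θ(n).

Case 1: H(n) = Θ(n)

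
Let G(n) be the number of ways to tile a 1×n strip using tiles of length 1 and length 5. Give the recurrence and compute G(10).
Condition on the last tile: it has length 1 (leaving a 1×(n-1) strip) or length 5 (leaving a 1×(n-5) strip), so G(n) = G(n-1) + G(n-5) (order-5 linear recurrence).
For 0 ≤ i < 5 only unit tiles fit, so G(i) = 1.
Iterating the recurrence: G(5) = 2, G(6) = 3, G(7) = 4, G(8) = 5, G(9) = 6, G(10) = 8.

G(n) = G(n-1) + G(n-5), with G(i) = 1 for 0 ≤ i < 5; G(10) = 8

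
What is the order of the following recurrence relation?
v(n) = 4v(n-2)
The order is the largest lag k for which v(n-k) appears. Here the deepest term is v(n-2), so the order is 2.

Order 2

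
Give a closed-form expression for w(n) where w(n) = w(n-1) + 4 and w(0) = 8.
Recurrence: w(n) = w(n-1) + 4, initial: w(0) = 8.
Each step adds 4, so w(n) = w(0) + 4n = 4n + 8.

w(n) = 4n + 8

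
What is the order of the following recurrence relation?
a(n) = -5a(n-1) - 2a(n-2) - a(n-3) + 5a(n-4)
The order is the largest lag k for which a(n-k) appears. Here the deepest term is a(n-4), so the order is 4.

Order 4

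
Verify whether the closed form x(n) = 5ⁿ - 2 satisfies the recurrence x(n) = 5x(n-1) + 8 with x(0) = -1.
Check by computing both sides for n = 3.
From the recurrence with x(0) = -1:
  x(0) = -1, x(1) = 3, x(2) = 23, x(3) = 123
  so the recurrence gives x(3) = 123.
From the proposed closed form x(n) = 5ⁿ - 2:
  x(3) = 123.
Both sides give 123 at n = 3, and the initial condition(s) match, so the closed form is consistent.

Yes, the closed form is correct.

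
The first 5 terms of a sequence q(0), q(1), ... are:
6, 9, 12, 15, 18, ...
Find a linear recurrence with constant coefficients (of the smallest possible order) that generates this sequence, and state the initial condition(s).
Look for the lowest-order linear relation among consecutive terms.
Observation: consecutive differences are constant (= 3).
Check at n=2: 1·9 + 3 = 12. ✓

q(n) = q(n-1) + 3, q(0) = 6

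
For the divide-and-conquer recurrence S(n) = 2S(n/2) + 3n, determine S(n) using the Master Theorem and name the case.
Master Theorem template: S(n) = a·S(n/b) + f(n).
Here: a=2, b=2, f(n)=3n
Compute log_b(a) = log_2(2) = 1.
f(n) = 3n = Θ(n). Case 2: S(n) = Θ(n log n).

Case 2: S(n) = Θ(n log n)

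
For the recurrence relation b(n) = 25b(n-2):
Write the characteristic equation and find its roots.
Substitute b(n) = rⁿ and divide through by rⁿ⁻²: r² - 25 = 0
Factor: (r + 5)(r - 5) = 0, so r = -5, 5.
General solution: b(n) = A·(-5)ⁿ + B·5ⁿ

Characteristic: r² - 25 = 0, Roots: r = -5, 5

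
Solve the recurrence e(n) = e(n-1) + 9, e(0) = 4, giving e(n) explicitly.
Recurrence: e(n) = e(n-1) + 9, initial: e(0) = 4.
Each step adds 9, so e(n) = e(0) + 9n = 9n + 4.

e(n) = 9n + 4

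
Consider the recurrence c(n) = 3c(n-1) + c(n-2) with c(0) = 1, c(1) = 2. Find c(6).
Computing the sequence terms:
1, 2, 7, 23, 76, 251, 829

829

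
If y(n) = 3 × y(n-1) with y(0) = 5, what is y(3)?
Computing step by step:
y(0) = 5
y(1) = 3 × 5 = 15
y(2) = 3 × 15 = 45
y(3) = 3 × 45 = 135

135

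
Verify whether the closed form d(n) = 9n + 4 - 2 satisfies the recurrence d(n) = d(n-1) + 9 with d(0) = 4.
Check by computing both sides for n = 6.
From the recurrence with d(0) = 4:
  d(0) = 4, d(1) = 13, d(2) = 22, d(3) = 31, d(4) = 40, d(5) = 49, d(6) = 58
  so the recurrence gives d(6) = 58.
From the proposed closed form d(n) = 9n + 4 - 2:
  d(6) = 56.
The recurrence gives 58 but the closed form gives 56, so the closed form does not satisfy the recurrence.

No, the closed form is incorrect.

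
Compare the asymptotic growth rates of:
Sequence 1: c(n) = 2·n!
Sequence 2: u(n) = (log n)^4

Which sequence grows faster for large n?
Comparing growth rates:
Growth-rate hierarchy: log n ≺ any polynomial ≺ any exponential cⁿ (c>1) ≺ n! ≺ nⁿ.
factorial dominates polylogarithmic (log n)^4 asymptotically.

c(n) grows faster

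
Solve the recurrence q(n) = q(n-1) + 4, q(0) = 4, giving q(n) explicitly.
Recurrence: q(n) = q(n-1) + 4, initial: q(0) = 4.
Each step adds 4, so q(n) = q(0) + 4n = 4n + 4.

q(n) = 4n + 4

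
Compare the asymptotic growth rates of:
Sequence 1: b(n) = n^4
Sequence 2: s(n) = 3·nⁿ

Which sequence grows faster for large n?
Comparing growth rates:
Growth-rate hierarchy: log n ≺ any polynomial ≺ any exponential cⁿ (c>1) ≺ n! ≺ nⁿ.
super-exponential nⁿ dominates polynomial degree 4 asymptotically.

s(n) grows faster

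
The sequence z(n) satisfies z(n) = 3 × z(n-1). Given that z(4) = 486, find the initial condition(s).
In general z(n) = 3ⁿ · z(0). At n = 4: z(0) = z(4) / 3^4 = 486 / 81 = 6.

z(0) = 6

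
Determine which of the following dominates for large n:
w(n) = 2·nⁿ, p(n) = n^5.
Comparing growth rates:
Growth-rate hierarchy: log n ≺ any polynomial ≺ any exponential cⁿ (c>1) ≺ n! ≺ nⁿ.
super-exponential nⁿ dominates polynomial degree 5 asymptotically.

w(n) grows faster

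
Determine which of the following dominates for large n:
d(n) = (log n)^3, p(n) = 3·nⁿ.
Comparing growth rates:
Growth-rate hierarchy: log n ≺ any polynomial ≺ any exponential cⁿ (c>1) ≺ n! ≺ nⁿ.
super-exponential nⁿ dominates polylogarithmic (log n)^3 asymptotically.

p(n) grows faster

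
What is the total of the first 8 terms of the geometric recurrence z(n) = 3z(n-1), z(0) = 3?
Computing the sequence terms: 3, 9, 27, 81, 243, 729, 2187, 6561
Adding these values together:

9840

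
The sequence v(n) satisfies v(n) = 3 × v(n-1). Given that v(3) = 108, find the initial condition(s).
In general v(n) = 3ⁿ · v(0). At n = 3: v(0) = v(3) / 3^3 = 108 / 27 = 4.

v(0) = 4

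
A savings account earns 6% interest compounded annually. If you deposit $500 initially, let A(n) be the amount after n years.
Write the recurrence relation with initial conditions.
Each year the balance grows by 6%, i.e. is multiplied by 1 + 6/100 = 1.06, so A(n) = 1.06 × A(n-1). The initial deposit gives A(0) = 500.
Unrolling gives the closed form A(n) = 500 × (1.06)ⁿ.

A(n) = 1.06 × A(n-1), A(0) = 500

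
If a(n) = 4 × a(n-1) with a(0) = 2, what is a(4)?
Computing step by step:
a(0) = 2
a(1) = 4 × 2 = 8
a(2) = 4 × 8 = 32
a(3) = 4 × 32 = 128
a(4) = 4 × 128 = 512

512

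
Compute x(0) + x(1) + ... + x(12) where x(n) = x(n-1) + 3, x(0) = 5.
Computing the sequence terms: 5, 8, 11, 14, 17, 20, 23, 26, 29, 32, 35, 38, 41
Adding these values together:

299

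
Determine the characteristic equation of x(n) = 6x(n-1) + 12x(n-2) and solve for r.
Substitute x(n) = rⁿ and divide through by rⁿ⁻²: r² - 6r - 12 = 0
Discriminant: 6² + 4·12 = 84, not a perfect square, so by the quadratic formula r = (6 ± √84)/2.
General solution: x(n) = A·r₁ⁿ + B·r₂ⁿ where r₁,r₂ = (6 ± √84)/2

Characteristic: r² - 6r - 12 = 0, Roots: r = (6 ± √84)/2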